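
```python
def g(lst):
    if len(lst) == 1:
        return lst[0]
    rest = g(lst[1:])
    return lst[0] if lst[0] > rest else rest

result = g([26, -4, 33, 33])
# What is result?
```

Recursive max over [26, -4, 33, 33] = 33

Answer: 33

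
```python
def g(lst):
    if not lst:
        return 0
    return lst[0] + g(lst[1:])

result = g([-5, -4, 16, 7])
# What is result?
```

(-5) + (-4) + 16 + 7 + 0 = 14

Answer: 14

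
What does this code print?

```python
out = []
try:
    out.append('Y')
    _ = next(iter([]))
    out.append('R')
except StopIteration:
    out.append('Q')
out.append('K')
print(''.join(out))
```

Execution trace: 'Y' (try body) → 'Q' (except StopIteration) → 'K' (after the try/except). Output: YQK

Answer: YQK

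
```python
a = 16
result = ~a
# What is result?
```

Trace:
`a = 16` → a = 16
`result = ~a` → result = -17
So result = -17

Answer: -17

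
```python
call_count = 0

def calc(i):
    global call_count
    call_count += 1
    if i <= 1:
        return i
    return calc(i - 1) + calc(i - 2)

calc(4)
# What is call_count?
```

Calls(i) = 1 + Calls(i-1) + Calls(i-2); Calls(0)=Calls(1)=1. For i=4 this gives 9.

Answer: 9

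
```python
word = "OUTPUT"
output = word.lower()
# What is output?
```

Trace:
`word = "OUTPUT"` → word = 'OUTPUT'
`output = word.lower()` → output = 'output'
So output = 'output'

Answer: 'output'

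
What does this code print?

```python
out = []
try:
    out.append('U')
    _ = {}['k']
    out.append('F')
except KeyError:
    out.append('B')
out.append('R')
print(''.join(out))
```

Execution trace: 'U' (try body) → 'B' (except KeyError) → 'R' (after the try/except). Output: UBR

Answer: UBR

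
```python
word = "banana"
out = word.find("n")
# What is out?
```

Trace:
`word = "banana"` → word = 'banana'
`out = word.find("n")` → out = 2
So out = 2

Answer: 2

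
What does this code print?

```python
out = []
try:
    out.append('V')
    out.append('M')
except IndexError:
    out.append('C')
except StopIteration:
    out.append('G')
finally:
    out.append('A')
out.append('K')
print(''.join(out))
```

Execution trace: 'V' (try body) → 'M' (try body, no exception) → 'A' (finally) → 'K' (after the try/except). Output: VMAK

Answer: VMAK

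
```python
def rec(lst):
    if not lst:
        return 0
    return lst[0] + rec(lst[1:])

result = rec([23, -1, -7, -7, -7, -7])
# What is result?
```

23 + (-1) + (-7) + (-7) + (-7) + (-7) + 0 = -6

Answer: -6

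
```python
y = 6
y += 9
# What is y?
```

Trace:
`y = 6` → y = 6
`y += 9` → y = 15
So y = 15

Answer: 15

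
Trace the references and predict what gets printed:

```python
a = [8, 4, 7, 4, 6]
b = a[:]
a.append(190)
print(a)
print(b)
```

Key concept: slice [:] creates copy.
Step by step:
`a = [8, 4, 7, 4, 6]` → a = [8, 4, 7, 4, 6]
`b = a[:]` → b = [8, 4, 7, 4, 6]
`a.append(190)` → a = [8, 4, 7, 4, 6, 190]
`print(a)` → prints [8, 4, 7, 4, 6, 190]
`print(b)` → prints [8, 4, 7, 4, 6]

Answer:
[8, 4, 7, 4, 6, 190]
[8, 4, 7, 4, 6]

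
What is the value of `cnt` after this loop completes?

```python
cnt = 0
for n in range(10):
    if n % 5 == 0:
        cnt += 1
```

Count numbers divisible by 5 in range(10)
`cnt` takes the values: 0 → 1 → 2

Answer: 2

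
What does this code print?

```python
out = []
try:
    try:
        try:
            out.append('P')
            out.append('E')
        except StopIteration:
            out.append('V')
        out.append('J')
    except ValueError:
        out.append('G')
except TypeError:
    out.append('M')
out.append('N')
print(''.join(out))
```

Execution trace: 'P' (inner try body) → 'E' (inner try body, no exception) → 'J' (try body, no exception) → 'N' (after the try/except). Output: PEJN

Answer: PEJN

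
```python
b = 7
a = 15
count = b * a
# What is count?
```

Trace:
`b = 7` → b = 7
`a = 15` → a = 15
`count = b * a` → count = 105
So count = 105

Answer: 105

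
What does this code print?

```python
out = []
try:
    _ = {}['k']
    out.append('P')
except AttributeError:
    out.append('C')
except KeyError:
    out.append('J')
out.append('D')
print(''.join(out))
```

Execution trace: 'J' (except KeyError) → 'D' (after the try/except). Output: JD

Answer: JD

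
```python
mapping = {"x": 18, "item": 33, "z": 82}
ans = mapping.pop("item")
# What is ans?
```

Trace:
`mapping = {"x": 18, "item": 33, "z": 82}` → mapping = {'x': 18, 'item': 33, 'z': 82}
`ans = mapping.pop("item")` → mapping = {'x': 18, 'z': 82}; ans = 33
So ans = 33

Answer: 33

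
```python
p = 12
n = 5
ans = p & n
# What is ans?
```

Trace:
`p = 12` → p = 12
`n = 5` → n = 5
`ans = p & n` → ans = 4
So ans = 4

Answer: 4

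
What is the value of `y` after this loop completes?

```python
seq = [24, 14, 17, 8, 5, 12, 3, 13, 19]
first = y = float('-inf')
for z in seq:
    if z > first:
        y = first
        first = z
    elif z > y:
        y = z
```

Second largest (with repeats) in [24, 14, 17, 8, 5, 12, 3, 13, 19]
`y` takes the values: -inf → 14 → 17 → 19

Answer: 19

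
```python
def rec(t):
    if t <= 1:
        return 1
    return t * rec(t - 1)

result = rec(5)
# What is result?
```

rec(5) = 5 * 4 * 3 * 2 * 1 = 120

Answer: 120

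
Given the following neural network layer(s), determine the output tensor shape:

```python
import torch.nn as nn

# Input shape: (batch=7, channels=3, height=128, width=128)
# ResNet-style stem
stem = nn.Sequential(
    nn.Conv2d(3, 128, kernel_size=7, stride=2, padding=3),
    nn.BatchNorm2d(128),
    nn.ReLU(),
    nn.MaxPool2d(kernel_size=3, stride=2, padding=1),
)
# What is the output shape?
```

Input: (7, 3, 128, 128) -> after Conv2d 7x7 stride=2: (7, 128, 64, 64) -> Output: (7, 128, 32, 32)

Answer: (7, 128, 32, 32)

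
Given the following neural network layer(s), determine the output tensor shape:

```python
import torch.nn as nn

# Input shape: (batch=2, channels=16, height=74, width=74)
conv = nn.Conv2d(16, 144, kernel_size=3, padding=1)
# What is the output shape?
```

Input: (2, 16, 74, 74) -> Output: (2, 144, 74, 74)

Answer: (2, 144, 74, 74)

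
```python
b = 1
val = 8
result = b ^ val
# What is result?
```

Trace:
`b = 1` → b = 1
`val = 8` → val = 8
`result = b ^ val` → result = 9
So result = 9

Answer: 9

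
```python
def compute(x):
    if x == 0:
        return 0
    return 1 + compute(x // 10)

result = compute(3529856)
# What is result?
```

Count of digits of 3529856: 7

Answer: 7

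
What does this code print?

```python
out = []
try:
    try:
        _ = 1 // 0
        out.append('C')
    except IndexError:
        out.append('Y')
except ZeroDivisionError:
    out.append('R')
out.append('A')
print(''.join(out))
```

Execution trace: 'R' (outer except ZeroDivisionError) → 'A' (after the try/except). Output: RA

Answer: RA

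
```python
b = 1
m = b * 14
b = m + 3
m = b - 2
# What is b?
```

Trace:
`b = 1` → b = 1
`m = b * 14` → m = 14
`b = m + 3` → b = 17
`m = b - 2` → m = 15
So b = 17

Answer: 17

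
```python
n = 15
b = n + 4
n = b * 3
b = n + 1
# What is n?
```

Trace:
`n = 15` → n = 15
`b = n + 4` → b = 19
`n = b * 3` → n = 57
`b = n + 1` → b = 58
So n = 57

Answer: 57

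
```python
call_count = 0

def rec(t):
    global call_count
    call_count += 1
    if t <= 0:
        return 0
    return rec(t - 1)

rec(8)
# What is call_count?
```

Linear recursion stepping by 1: 9 calls from t=8 down to ≤0.

Answer: 9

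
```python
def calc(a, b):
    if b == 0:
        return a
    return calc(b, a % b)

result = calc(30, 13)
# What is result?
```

calc(30, 13) -> calc(13, 4) -> calc(4, 1) -> calc(1, 0) -> 1

Answer: 1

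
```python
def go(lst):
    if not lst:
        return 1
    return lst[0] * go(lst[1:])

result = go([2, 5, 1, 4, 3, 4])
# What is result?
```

Product over [2, 5, 1, 4, 3, 4] = 2 * 5 * 1 * 4 * 3 * 4 = 480

Answer: 480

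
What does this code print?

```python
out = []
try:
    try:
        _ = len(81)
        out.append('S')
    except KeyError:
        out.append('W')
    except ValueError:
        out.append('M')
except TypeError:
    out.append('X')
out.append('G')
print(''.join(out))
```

Execution trace: 'X' (outer except TypeError) → 'G' (after the try/except). Output: XG

Answer: XG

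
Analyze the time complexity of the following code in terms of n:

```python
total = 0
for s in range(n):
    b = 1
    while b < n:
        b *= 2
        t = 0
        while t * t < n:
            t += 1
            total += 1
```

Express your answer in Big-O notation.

Each loop level contributes: n × log n × √n. Multiplying the contributions gives O(n√n log n).

Answer: O(n√n log n)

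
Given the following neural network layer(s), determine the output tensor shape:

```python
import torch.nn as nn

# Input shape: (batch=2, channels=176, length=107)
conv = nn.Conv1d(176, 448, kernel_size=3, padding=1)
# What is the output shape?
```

Input: (2, 176, 107) -> Output: (2, 448, 107)

Answer: (2, 448, 107)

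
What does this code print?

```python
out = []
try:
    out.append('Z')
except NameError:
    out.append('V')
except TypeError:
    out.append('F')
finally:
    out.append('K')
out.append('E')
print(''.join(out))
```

Execution trace: 'Z' (try body, no exception) → 'K' (finally) → 'E' (after the try/except). Output: ZKE

Answer: ZKE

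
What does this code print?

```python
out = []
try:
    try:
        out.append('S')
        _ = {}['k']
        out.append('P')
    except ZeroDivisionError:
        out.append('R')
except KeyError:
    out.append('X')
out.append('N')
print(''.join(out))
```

Execution trace: 'S' (try body) → 'X' (outer except KeyError) → 'N' (after the try/except). Output: SXN

Answer: SXN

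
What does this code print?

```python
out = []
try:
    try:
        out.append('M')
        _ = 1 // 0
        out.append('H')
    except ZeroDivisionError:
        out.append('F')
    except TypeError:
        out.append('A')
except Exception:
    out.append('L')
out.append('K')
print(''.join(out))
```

Execution trace: 'M' (inner try body) → 'F' (inner except ZeroDivisionError) → 'K' (after the try/except). Output: MFK

Answer: MFK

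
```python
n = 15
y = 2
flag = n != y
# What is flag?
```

Trace:
`n = 15` → n = 15
`y = 2` → y = 2
`flag = n != y` → flag = True
So flag = True

Answer: True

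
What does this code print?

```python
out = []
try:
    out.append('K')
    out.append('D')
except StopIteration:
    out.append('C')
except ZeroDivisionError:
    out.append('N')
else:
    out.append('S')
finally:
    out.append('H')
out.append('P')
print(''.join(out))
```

Execution trace: 'K' (try body) → 'D' (try body, no exception) → 'S' (else) → 'H' (finally) → 'P' (after the try/except). Output: KDSHP

Answer: KDSHP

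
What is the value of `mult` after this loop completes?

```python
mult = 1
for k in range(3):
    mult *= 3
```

3^3 = 27
`mult` takes the values: 1 → 3 → 9 → 27

Answer: 27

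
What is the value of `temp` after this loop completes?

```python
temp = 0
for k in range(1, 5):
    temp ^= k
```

XOR of 1 to 4
`temp` takes the values: 0 → 1 → 3 → 0 → 4

Answer: 4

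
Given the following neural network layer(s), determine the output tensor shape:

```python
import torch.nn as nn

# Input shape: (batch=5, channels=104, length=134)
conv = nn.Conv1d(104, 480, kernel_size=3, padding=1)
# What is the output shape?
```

Input: (5, 104, 134) -> Output: (5, 480, 134)

Answer: (5, 480, 134)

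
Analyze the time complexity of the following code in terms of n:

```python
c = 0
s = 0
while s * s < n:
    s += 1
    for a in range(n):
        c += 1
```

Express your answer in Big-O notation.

Each loop level contributes: √n × n. Multiplying the contributions gives O(n√n).

Answer: O(n√n)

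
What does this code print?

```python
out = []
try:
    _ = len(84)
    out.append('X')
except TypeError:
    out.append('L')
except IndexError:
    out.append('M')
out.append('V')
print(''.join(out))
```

Execution trace: 'L' (except TypeError) → 'V' (after the try/except). Output: LV

Answer: LV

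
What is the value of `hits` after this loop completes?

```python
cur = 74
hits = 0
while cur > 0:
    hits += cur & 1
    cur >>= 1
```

Count set bits in 74 (binary: 0b1001010)
`hits` takes the values: 0 → 1 → 2 → 3

Answer: 3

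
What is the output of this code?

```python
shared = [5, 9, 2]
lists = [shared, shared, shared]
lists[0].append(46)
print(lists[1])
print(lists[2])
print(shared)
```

Key concept: list of same reference.
Step by step:
`shared = [5, 9, 2]` → shared = [5, 9, 2]
`lists = [shared, shared, shared]` → lists = [[5, 9, 2], [5, 9, 2], [5, 9, 2]]
`lists[0].append(46)` → shared = [5, 9, 2, 46]; lists = [[5, 9, 2, 46], [5, 9, 2, 46], [5, 9, 2, 46]]
`print(lists[1])` → prints [5, 9, 2, 46]
`print(lists[2])` → prints [5, 9, 2, 46]
`print(shared)` → prints [5, 9, 2, 46]

Answer:
[5, 9, 2, 46]
[5, 9, 2, 46]
[5, 9, 2, 46]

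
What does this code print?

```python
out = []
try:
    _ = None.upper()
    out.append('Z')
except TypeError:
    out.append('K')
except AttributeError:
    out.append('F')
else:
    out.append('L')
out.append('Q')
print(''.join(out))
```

Execution trace: 'F' (except AttributeError) → 'Q' (after the try/except). Output: FQ

Answer: FQ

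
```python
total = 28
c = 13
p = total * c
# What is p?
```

Trace:
`total = 28` → total = 28
`c = 13` → c = 13
`p = total * c` → p = 364
So p = 364

Answer: 364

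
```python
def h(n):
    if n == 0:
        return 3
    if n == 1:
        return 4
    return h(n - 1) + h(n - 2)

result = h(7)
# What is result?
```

Build up from base cases: h(0)=3, h(1)=4, h(2)=7, h(3)=11, h(4)=18, h(5)=29, h(6)=47, ..., h(7)=76

Answer: 76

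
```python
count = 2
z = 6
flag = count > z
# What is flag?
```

Trace:
`count = 2` → count = 2
`z = 6` → z = 6
`flag = count > z` → flag = False
So flag = False

Answer: False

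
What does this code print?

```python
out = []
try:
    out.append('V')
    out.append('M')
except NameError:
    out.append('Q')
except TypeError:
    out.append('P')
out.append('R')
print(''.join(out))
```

Execution trace: 'V' (try body) → 'M' (try body, no exception) → 'R' (after the try/except). Output: VMR

Answer: VMR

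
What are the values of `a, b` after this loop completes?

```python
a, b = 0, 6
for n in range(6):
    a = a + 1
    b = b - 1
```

a goes 0→6, b goes 6→0
`a, b` takes the values: (0, 6) → (1, 6) → (1, 5) → (2, 5) → (2, 4) → (3, 4) → (3, 3) → (4, 3) → (4, 2) → (5, 2) → (5, 1) → (6, 1) → (6, 0)

Answer: 6, 0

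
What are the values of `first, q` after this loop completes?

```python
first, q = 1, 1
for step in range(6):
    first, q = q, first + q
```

Fibonacci: after 6 iterations
`first, q` takes the values: (1, 1) → (1, 2) → (2, 3) → (3, 5) → (5, 8) → (8, 13) → (13, 21)

Answer: 13, 21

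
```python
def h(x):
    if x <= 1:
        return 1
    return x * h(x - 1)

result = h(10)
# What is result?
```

h(10) = 10 * 9 * 8 * 7 * 6 * 5 * 4 * 3 * 2 * 1 = 3628800

Answer: 3628800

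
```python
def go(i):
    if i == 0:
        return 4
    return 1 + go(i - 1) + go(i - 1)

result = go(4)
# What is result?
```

go(i) = 1 + 2·go(i-1), go(0)=4. Closed form: (4+1)·2^4 - 1 = 79.

Answer: 79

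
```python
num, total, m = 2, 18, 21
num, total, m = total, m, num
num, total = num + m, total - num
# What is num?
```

Trace:
`num, total, m = 2, 18, 21` → num = 2; total = 18; m = 21
`num, total, m = total, m, num` → num = 18; total = 21; m = 2
`num, total = num + m, total - num` → num = 20; total = 3
So num = 20

Answer: 20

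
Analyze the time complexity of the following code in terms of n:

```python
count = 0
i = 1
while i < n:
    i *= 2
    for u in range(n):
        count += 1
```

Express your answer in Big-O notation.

Each loop level contributes: log n × n. Multiplying the contributions gives O(n log n).

Answer: O(n log n)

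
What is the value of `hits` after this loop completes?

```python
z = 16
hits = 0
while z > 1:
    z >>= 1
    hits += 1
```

Count right shifts until 1
`hits` takes the values: 0 → 1 → 2 → 3 → 4

Answer: 4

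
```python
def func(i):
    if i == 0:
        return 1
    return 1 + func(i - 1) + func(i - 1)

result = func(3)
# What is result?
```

func(i) = 1 + 2·func(i-1), func(0)=1. Closed form: (1+1)·2^3 - 1 = 15.

Answer: 15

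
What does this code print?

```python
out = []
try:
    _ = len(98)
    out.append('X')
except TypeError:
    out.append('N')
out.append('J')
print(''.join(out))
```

Execution trace: 'N' (except TypeError) → 'J' (after the try/except). Output: NJ

Answer: NJ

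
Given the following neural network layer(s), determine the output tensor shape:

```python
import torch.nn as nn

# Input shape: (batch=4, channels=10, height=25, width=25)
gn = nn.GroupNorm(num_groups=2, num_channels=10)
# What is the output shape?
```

Input: (4, 10, 25, 25) -> Output: (4, 10, 25, 25)

Answer: (4, 10, 25, 25)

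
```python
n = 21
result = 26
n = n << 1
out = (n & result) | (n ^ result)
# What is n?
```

Trace:
`n = 21` → n = 21
`result = 26` → result = 26
`n = n << 1` → n = 42
`out = (n & result) | (n ^ result)` → out = 58
So n = 42

Answer: 42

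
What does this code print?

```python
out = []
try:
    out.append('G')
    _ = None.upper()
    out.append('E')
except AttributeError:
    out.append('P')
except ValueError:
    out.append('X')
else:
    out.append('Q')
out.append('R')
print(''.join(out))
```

Execution trace: 'G' (try body) → 'P' (except AttributeError) → 'R' (after the try/except). Output: GPR

Answer: GPR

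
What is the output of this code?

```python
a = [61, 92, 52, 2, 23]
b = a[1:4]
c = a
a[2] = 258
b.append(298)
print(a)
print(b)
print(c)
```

Key concept: slice vs alias.
Step by step:
`a = [61, 92, 52, 2, 23]` → a = [61, 92, 52, 2, 23]
`b = a[1:4]` → b = [92, 52, 2]
`c = a` → c = [61, 92, 52, 2, 23] (same object as a)
`a[2] = 258` → a = [61, 92, 258, 2, 23] (same object as c); c = [61, 92, 258, 2, 23] (same object as a)
`b.append(298)` → b = [92, 52, 2, 298]
`print(a)` → prints [61, 92, 258, 2, 23]
`print(b)` → prints [92, 52, 2, 298]
`print(c)` → prints [61, 92, 258, 2, 23]

Answer:
[61, 92, 258, 2, 23]
[92, 52, 2, 298]
[61, 92, 258, 2, 23]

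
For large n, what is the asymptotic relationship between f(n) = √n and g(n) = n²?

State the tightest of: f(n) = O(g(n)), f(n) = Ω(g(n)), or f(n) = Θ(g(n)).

√n vs n²: f(n) = O(g(n)) but not Ω(g(n)) — n² grows strictly faster than √n.

Answer: f(n) = O(g(n)) but not Ω(g(n)) — n² grows strictly faster than √n.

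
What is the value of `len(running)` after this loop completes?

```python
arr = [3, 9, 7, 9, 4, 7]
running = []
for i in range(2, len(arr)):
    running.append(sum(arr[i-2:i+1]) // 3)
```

Number of 3-element averages
`running` takes the values: [] → [6] → [6, 8] → [6, 8, 6] → [6, 8, 6, 6]
So `len(running)` = 4

Answer: 4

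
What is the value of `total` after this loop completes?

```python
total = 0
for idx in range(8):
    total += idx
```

Sum of 0 to 7 = 28
`total` takes the values: 0 → 1 → 3 → 6 → 10 → 15 → 21 → 28

Answer: 28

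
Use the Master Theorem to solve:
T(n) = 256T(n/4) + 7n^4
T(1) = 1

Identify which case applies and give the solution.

a=256, b=4, f(n)=7n^4. log_4(256) = 4. Since c=4 = 4, Case 2 applies: T(n) = Θ(n^log_b(a) · log n) = O(n^4 log n).

Answer: O(n^4 log n) - Case 2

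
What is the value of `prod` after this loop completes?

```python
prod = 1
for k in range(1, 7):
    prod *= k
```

6! = 720
`prod` takes the values: 1 → 2 → 6 → 24 → 120 → 720

Answer: 720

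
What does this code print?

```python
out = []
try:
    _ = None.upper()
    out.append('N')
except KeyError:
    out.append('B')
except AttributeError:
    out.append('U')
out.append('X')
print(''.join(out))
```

Execution trace: 'U' (except AttributeError) → 'X' (after the try/except). Output: UX

Answer: UX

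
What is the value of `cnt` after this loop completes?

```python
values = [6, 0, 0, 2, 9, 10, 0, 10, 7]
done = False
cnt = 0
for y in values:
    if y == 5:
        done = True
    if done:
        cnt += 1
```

Count elements after first 5 in [6, 0, 0, 2, 9, 10, 0, 10, 7]
`cnt` takes the values: 0

Answer: 0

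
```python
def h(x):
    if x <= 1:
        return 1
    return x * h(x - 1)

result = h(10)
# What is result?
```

h(10) = 10 * 9 * 8 * 7 * 6 * 5 * 4 * 3 * 2 * 1 = 3628800

Answer: 3628800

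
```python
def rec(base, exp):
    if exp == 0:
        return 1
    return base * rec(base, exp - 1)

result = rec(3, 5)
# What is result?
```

rec(3, 5) = 3 * 3 * 3 * 3 * 3 = 243

Answer: 243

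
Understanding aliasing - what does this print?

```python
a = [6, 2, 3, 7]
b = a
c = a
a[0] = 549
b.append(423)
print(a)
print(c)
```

Key concept: multiple aliases.
Step by step:
`a = [6, 2, 3, 7]` → a = [6, 2, 3, 7]
`b = a` → b = [6, 2, 3, 7] (same object as a)
`c = a` → c = [6, 2, 3, 7] (same object as a, b)
`a[0] = 549` → a = [549, 2, 3, 7] (same object as b, c); b = [549, 2, 3, 7] (same object as a, c); c = [549, 2, 3, 7] (same object as a, b)
`b.append(423)` → a = [549, 2, 3, 7, 423] (same object as b, c); b = [549, 2, 3, 7, 423] (same object as a, c); c = [549, 2, 3, 7, 423] (same object as a, b)
`print(a)` → prints [549, 2, 3, 7, 423]
`print(c)` → prints [549, 2, 3, 7, 423]

Answer:
[549, 2, 3, 7, 423]
[549, 2, 3, 7, 423]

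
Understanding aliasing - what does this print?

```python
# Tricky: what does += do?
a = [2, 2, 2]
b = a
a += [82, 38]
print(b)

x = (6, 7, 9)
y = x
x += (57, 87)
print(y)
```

Key concept: += behavior differs for mutable vs immutable.
Step by step:
`a = [2, 2, 2]` → a = [2, 2, 2]
`b = a` → b = [2, 2, 2] (same object as a)
`a += [82, 38]` → a = [2, 2, 2, 82, 38] (same object as b); b = [2, 2, 2, 82, 38] (same object as a)
`print(b)` → prints [2, 2, 2, 82, 38]
`x = (6, 7, 9)` → x = (6, 7, 9)
`y = x` → y = (6, 7, 9)
`x += (57, 87)` → x = (6, 7, 9, 57, 87)
`print(y)` → prints (6, 7, 9)

Answer:
[2, 2, 2, 82, 38]
(6, 7, 9)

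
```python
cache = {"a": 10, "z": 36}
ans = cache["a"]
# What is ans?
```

Trace:
`cache = {"a": 10, "z": 36}` → cache = {'a': 10, 'z': 36}
`ans = cache["a"]` → ans = 10
So ans = 10

Answer: 10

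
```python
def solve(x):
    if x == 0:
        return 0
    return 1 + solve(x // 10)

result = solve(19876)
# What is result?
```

Count of digits of 19876: 5

Answer: 5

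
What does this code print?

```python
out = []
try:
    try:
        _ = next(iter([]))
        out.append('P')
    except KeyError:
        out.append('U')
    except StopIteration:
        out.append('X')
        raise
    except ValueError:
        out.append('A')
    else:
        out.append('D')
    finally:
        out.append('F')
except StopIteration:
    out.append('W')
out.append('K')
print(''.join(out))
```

Execution trace: 'X' (inner except StopIteration) → 'F' (inner finally) → 'W' (outer except StopIteration) → 'K' (after the try/except). Output: XFWK

Answer: XFWK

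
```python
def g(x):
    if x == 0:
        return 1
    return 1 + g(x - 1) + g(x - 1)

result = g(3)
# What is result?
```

g(x) = 1 + 2·g(x-1), g(0)=1. Closed form: (1+1)·2^3 - 1 = 15.

Answer: 15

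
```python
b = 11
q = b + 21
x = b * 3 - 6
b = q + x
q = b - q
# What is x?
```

Trace:
`b = 11` → b = 11
`q = b + 21` → q = 32
`x = b * 3 - 6` → x = 27
`b = q + x` → b = 59
`q = b - q` → q = 27
So x = 27

Answer: 27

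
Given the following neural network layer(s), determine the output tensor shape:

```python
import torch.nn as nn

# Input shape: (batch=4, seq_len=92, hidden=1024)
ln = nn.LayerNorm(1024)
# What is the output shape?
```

Input: (4, 92, 1024) -> Output: (4, 92, 1024)

Answer: (4, 92, 1024)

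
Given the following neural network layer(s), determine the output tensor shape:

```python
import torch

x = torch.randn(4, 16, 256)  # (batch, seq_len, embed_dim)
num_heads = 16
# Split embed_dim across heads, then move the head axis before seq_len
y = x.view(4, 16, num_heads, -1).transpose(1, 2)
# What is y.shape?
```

Input: (4, 16, 256) -> head_dim = 256 // 16 = 16; after view: (4, 16, 16, 16) -> after transpose(1, 2): (4, 16, 16, 16) -> Output: (4, 16, 16, 16)

Answer: (4, 16, 16, 16)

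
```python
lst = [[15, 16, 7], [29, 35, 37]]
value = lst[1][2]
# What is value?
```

Trace:
`lst = [[15, 16, 7], [29, 35, 37]]` → lst = [[15, 16, 7], [29, 35, 37]]
`value = lst[1][2]` → value = 37
So value = 37

Answer: 37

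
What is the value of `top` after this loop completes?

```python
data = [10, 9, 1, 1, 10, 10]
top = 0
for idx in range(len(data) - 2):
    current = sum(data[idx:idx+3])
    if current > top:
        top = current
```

Max sum of 3-element window in [10, 9, 1, 1, 10, 10]
`top` takes the values: 0 → 20 → 21

Answer: 21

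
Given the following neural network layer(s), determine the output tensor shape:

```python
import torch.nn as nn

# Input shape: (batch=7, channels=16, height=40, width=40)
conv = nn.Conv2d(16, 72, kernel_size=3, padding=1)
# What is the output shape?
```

Input: (7, 16, 40, 40) -> Output: (7, 72, 40, 40)

Answer: (7, 72, 40, 40)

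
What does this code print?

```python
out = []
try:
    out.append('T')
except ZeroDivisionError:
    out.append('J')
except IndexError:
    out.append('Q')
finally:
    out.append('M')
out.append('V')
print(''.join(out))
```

Execution trace: 'T' (try body, no exception) → 'M' (finally) → 'V' (after the try/except). Output: TMV

Answer: TMV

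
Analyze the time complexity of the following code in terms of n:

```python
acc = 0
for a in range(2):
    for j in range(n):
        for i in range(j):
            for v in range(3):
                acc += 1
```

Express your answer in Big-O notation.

Each loop level contributes: 1 × n × n × 1. Multiplying the contributions gives O(n^2).

Answer: O(n^2)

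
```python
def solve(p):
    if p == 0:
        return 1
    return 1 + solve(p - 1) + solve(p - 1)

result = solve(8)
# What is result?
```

solve(p) = 1 + 2·solve(p-1), solve(0)=1. Closed form: (1+1)·2^8 - 1 = 511.

Answer: 511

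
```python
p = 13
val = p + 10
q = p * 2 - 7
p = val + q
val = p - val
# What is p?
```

Trace:
`p = 13` → p = 13
`val = p + 10` → val = 23
`q = p * 2 - 7` → q = 19
`p = val + q` → p = 42
`val = p - val` → val = 19
So p = 42

Answer: 42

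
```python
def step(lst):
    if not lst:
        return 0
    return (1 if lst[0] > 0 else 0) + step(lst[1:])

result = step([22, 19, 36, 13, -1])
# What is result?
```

Count of positive elements in [22, 19, 36, 13, -1] = 4

Answer: 4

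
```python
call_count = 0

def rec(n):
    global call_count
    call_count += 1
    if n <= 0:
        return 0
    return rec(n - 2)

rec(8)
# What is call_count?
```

Linear recursion stepping by 2: 5 calls from n=8 down to ≤0.

Answer: 5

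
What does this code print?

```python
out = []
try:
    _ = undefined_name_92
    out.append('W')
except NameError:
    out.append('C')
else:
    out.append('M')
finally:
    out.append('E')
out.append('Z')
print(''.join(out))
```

Execution trace: 'C' (except NameError) → 'E' (finally) → 'Z' (after the try/except). Output: CEZ

Answer: CEZ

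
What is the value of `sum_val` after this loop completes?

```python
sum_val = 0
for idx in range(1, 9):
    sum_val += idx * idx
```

Sum of squares 1² to 8² = 204
`sum_val` takes the values: 0 → 1 → 5 → 14 → 30 → 55 → 91 → 140 → 204

Answer: 204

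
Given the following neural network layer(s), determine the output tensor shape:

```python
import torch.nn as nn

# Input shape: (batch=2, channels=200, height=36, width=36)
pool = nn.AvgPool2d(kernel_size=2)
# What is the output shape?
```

Input: (2, 200, 36, 36) -> Output: (2, 200, 18, 18)

Answer: (2, 200, 18, 18)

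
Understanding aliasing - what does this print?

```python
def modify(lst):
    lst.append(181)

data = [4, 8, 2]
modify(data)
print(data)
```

Key concept: function modifies passed list.
Step by step:
`data = [4, 8, 2]` → data = [4, 8, 2]
`modify(data)` → data = [4, 8, 2, 181]
`print(data)` → prints [4, 8, 2, 181]

Answer: [4, 8, 2, 181]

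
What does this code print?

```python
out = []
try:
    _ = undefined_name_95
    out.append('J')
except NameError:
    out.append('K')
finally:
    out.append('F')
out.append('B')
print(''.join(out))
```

Execution trace: 'K' (except NameError) → 'F' (finally) → 'B' (after the try/except). Output: KFB

Answer: KFB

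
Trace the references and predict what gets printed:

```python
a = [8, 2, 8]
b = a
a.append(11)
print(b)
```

Key concept: basic list aliasing.
Step by step:
`a = [8, 2, 8]` → a = [8, 2, 8]
`b = a` → b = [8, 2, 8] (same object as a)
`a.append(11)` → a = [8, 2, 8, 11] (same object as b); b = [8, 2, 8, 11] (same object as a)
`print(b)` → prints [8, 2, 8, 11]

Answer: [8, 2, 8, 11]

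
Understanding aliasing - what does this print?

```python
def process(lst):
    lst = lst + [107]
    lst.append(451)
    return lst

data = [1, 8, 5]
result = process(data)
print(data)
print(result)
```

Key concept: rebinding parameter vs mutation.
Step by step:
`data = [1, 8, 5]` → data = [1, 8, 5]
`result = process(data)` → result = [1, 8, 5, 107, 451]
`print(data)` → prints [1, 8, 5]
`print(result)` → prints [1, 8, 5, 107, 451]

Answer:
[1, 8, 5]
[1, 8, 5, 107, 451]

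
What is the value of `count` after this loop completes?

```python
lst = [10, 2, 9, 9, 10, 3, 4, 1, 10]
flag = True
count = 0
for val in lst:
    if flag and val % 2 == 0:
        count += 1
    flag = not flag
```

Count even values at even positions
`count` takes the values: 0 → 1 → 2 → 3 → 4

Answer: 4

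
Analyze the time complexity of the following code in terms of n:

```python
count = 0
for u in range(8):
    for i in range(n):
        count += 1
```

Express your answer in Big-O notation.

Each loop level contributes: 1 × n. Multiplying the contributions gives O(n).

Answer: O(n)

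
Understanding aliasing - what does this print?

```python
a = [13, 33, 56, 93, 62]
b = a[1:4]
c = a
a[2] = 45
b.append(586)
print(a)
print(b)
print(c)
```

Key concept: slice vs alias.
Step by step:
`a = [13, 33, 56, 93, 62]` → a = [13, 33, 56, 93, 62]
`b = a[1:4]` → b = [33, 56, 93]
`c = a` → c = [13, 33, 56, 93, 62] (same object as a)
`a[2] = 45` → a = [13, 33, 45, 93, 62] (same object as c); c = [13, 33, 45, 93, 62] (same object as a)
`b.append(586)` → b = [33, 56, 93, 586]
`print(a)` → prints [13, 33, 45, 93, 62]
`print(b)` → prints [33, 56, 93, 586]
`print(c)` → prints [13, 33, 45, 93, 62]

Answer:
[13, 33, 45, 93, 62]
[33, 56, 93, 586]
[13, 33, 45, 93, 62]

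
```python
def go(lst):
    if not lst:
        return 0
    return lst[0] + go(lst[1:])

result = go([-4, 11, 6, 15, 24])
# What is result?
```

(-4) + 11 + 6 + 15 + 24 + 0 = 52

Answer: 52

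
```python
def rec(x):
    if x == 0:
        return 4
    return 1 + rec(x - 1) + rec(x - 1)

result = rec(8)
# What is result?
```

rec(x) = 1 + 2·rec(x-1), rec(0)=4. Closed form: (4+1)·2^8 - 1 = 1279.

Answer: 1279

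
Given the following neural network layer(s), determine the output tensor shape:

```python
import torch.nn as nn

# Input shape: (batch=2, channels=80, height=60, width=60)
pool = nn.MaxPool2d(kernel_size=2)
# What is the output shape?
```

Input: (2, 80, 60, 60) -> Output: (2, 80, 30, 30)

Answer: (2, 80, 30, 30)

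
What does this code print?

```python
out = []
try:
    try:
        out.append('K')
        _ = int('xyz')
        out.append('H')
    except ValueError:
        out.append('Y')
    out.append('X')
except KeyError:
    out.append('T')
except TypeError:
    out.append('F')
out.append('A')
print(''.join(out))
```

Execution trace: 'K' (inner try body) → 'Y' (inner except ValueError) → 'X' (try body, no exception) → 'A' (after the try/except). Output: KYXA

Answer: KYXA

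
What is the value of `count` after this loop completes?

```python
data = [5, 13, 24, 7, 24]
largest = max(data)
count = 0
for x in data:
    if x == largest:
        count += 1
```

Count of max value 24 in [5, 13, 24, 7, 24]
`count` takes the values: 0 → 1 → 2

Answer: 2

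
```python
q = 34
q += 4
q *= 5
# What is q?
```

Trace:
`q = 34` → q = 34
`q += 4` → q = 38
`q *= 5` → q = 190
So q = 190

Answer: 190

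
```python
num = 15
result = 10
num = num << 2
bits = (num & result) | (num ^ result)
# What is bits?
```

Trace:
`num = 15` → num = 15
`result = 10` → result = 10
`num = num << 2` → num = 60
`bits = (num & result) | (num ^ result)` → bits = 62
So bits = 62

Answer: 62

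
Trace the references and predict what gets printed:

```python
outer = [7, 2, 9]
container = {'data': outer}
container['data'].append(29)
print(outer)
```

Key concept: dict holds reference to list.
Step by step:
`outer = [7, 2, 9]` → outer = [7, 2, 9]
`container = {'data': outer}` → container = {'data': [7, 2, 9]}
`container['data'].append(29)` → outer = [7, 2, 9, 29]; container = {'data': [7, 2, 9, 29]}
`print(outer)` → prints [7, 2, 9, 29]

Answer: [7, 2, 9, 29]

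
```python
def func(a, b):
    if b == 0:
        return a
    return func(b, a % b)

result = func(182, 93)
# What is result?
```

func(182, 93) -> func(93, 89) -> func(89, 4) -> func(4, 1) -> func(1, 0) -> 1

Answer: 1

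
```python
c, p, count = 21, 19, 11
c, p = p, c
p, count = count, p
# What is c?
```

Trace:
`c, p, count = 21, 19, 11` → c = 21; p = 19; count = 11
`c, p = p, c` → c = 19; p = 21
`p, count = count, p` → p = 11; count = 21
So c = 19

Answer: 19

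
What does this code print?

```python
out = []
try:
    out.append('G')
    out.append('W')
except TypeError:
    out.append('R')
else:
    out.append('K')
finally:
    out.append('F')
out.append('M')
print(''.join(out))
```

Execution trace: 'G' (try body) → 'W' (try body, no exception) → 'K' (else) → 'F' (finally) → 'M' (after the try/except). Output: GWKFM

Answer: GWKFM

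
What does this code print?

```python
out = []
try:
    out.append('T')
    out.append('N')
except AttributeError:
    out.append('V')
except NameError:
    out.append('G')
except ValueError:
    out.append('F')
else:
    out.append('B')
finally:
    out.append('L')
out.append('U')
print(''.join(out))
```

Execution trace: 'T' (try body) → 'N' (try body, no exception) → 'B' (else) → 'L' (finally) → 'U' (after the try/except). Output: TNBLU

Answer: TNBLU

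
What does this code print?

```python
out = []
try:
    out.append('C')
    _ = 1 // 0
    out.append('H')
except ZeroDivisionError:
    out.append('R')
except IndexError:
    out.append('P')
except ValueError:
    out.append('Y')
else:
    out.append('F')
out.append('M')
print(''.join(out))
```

Execution trace: 'C' (try body) → 'R' (except ZeroDivisionError) → 'M' (after the try/except). Output: CRM

Answer: CRM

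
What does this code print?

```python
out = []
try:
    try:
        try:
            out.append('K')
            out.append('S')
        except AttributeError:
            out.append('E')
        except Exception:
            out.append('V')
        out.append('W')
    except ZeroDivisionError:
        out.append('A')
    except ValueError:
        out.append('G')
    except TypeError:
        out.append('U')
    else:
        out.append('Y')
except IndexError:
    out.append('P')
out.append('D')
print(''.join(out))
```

Execution trace: 'K' (inner try body) → 'S' (inner try body, no exception) → 'W' (try body, no exception) → 'Y' (else) → 'D' (after the try/except). Output: KSWYD

Answer: KSWYD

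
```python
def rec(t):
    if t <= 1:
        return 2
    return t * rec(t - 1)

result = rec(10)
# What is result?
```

rec(10) = 10 * 9 * 8 * 7 * 6 * 5 * 4 * 3 * 2 * 2 = 7257600

Answer: 7257600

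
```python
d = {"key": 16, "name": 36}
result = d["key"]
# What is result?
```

Trace:
`d = {"key": 16, "name": 36}` → d = {'key': 16, 'name': 36}
`result = d["key"]` → result = 16
So result = 16

Answer: 16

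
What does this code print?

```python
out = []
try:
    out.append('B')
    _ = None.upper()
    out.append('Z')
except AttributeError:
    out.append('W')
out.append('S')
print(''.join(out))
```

Execution trace: 'B' (try body) → 'W' (except AttributeError) → 'S' (after the try/except). Output: BWS

Answer: BWS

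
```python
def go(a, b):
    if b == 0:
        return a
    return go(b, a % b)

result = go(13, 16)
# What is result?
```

go(13, 16) -> go(16, 13) -> go(13, 3) -> go(3, 1) -> go(1, 0) -> 1

Answer: 1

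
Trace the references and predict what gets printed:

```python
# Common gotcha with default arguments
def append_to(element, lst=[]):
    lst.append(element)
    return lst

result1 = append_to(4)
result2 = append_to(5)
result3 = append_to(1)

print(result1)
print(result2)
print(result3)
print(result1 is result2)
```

Key concept: mutable default argument gotcha.
Step by step:
`result1 = append_to(4)` → result1 = [4]
`result2 = append_to(5)` → result1 = [4, 5] (same object as result2); result2 = [4, 5] (same object as result1)
`result3 = append_to(1)` → result1 = [4, 5, 1] (same object as result2, result3); result2 = [4, 5, 1] (same object as result1, result3); result3 = [4, 5, 1] (same object as result1, result2)
`print(result1)` → prints [4, 5, 1]
`print(result2)` → prints [4, 5, 1]
`print(result3)` → prints [4, 5, 1]
`print(result1 is result2)` → prints True

Answer:
[4, 5, 1]
[4, 5, 1]
[4, 5, 1]
True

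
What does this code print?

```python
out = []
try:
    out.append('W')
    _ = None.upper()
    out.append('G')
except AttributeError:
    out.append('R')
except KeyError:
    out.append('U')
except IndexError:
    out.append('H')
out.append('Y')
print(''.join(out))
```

Execution trace: 'W' (try body) → 'R' (except AttributeError) → 'Y' (after the try/except). Output: WRY

Answer: WRY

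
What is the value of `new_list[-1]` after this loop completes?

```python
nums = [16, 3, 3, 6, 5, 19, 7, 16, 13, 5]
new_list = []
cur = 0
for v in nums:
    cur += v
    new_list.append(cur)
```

Cumulative sum ends at 93
`new_list` takes the values: [] → [16] → [16, 19] → [16, 19, 22] → [16, 19, 22, 28] → [16, 19, 22, 28, 33] → [16, 19, 22, 28, 33, 52] → [16, 19, 22, 28, 33, 52, 59] → [16, 19, 22, 28, 33, 52, 59, 75] → [16, 19, 22, 28, 33, 52, 59, 75, 88] → [16, 19, 22, 28, 33, 52, 59, 75, 88, 93]
So `new_list[-1]` = 93

Answer: 93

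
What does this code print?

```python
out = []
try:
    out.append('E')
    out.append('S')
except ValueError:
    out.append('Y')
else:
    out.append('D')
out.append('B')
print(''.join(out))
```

Execution trace: 'E' (try body) → 'S' (try body, no exception) → 'D' (else) → 'B' (after the try/except). Output: ESDB

Answer: ESDB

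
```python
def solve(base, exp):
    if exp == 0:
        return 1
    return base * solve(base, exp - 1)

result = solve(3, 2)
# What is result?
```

solve(3, 2) = 3 * 3 = 9

Answer: 9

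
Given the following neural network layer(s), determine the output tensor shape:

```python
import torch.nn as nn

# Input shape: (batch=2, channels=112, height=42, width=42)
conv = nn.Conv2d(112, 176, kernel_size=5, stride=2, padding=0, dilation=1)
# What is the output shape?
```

Input: (2, 112, 42, 42) -> Output: (2, 176, 19, 19)

Answer: (2, 176, 19, 19)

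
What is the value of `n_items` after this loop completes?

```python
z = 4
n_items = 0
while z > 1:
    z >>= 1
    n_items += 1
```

Count right shifts until 1
`n_items` takes the values: 0 → 1 → 2

Answer: 2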